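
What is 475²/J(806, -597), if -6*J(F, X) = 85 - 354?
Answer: 1353750/269 ≈ 5032.5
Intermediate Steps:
J(F, X) = 269/6 (J(F, X) = -(85 - 354)/6 = -⅙*(-269) = 269/6)
475²/J(806, -597) = 475²/(269/6) = 225625*(6/269) = 1353750/269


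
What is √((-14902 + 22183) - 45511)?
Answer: I*√38230 ≈ 195.52*I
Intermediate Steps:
√((-14902 + 22183) - 45511) = √(7281 - 45511) = √(-38230) = I*√38230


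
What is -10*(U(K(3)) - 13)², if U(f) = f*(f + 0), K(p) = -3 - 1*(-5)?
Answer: -810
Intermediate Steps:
K(p) = 2 (K(p) = -3 + 5 = 2)
U(f) = f² (U(f) = f*f = f²)
-10*(U(K(3)) - 13)² = -10*(2² - 13)² = -10*(4 - 13)² = -10*(-9)² = -10*81 = -810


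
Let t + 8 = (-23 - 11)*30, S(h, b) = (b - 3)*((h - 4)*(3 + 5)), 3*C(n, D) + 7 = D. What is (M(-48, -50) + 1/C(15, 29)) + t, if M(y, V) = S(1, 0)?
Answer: -21029/22 ≈ -955.86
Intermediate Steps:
C(n, D) = -7/3 + D/3
S(h, b) = (-32 + 8*h)*(-3 + b) (S(h, b) = (-3 + b)*((-4 + h)*8) = (-3 + b)*(-32 + 8*h) = (-32 + 8*h)*(-3 + b))
M(y, V) = 72 (M(y, V) = 96 - 32*0 - 24*1 + 8*0*1 = 96 + 0 - 24 + 0 = 72)
t = -1028 (t = -8 + (-23 - 11)*30 = -8 - 34*30 = -8 - 1020 = -1028)
(M(-48, -50) + 1/C(15, 29)) + t = (72 + 1/(-7/3 + (1/3)*29)) - 1028 = (72 + 1/(-7/3 + 29/3)) - 1028 = (72 + 1/(22/3)) - 1028 = (72 + 3/22) - 1028 = 1587/22 - 1028 = -21029/22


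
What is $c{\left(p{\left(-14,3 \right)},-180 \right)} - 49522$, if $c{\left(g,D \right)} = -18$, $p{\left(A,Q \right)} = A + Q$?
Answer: $-49540$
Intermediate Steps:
$c{\left(p{\left(-14,3 \right)},-180 \right)} - 49522 = -18 - 49522 = -49540$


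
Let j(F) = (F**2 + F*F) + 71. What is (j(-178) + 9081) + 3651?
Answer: 76171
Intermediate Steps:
j(F) = 71 + 2*F**2 (j(F) = (F**2 + F**2) + 71 = 2*F**2 + 71 = 71 + 2*F**2)
(j(-178) + 9081) + 3651 = ((71 + 2*(-178)**2) + 9081) + 3651 = ((71 + 2*31684) + 9081) + 3651 = ((71 + 63368) + 9081) + 3651 = (63439 + 9081) + 3651 = 72520 + 3651 = 76171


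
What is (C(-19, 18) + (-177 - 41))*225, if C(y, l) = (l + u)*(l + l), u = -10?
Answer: 15750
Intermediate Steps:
C(y, l) = 2*l*(-10 + l) (C(y, l) = (l - 10)*(l + l) = (-10 + l)*(2*l) = 2*l*(-10 + l))
(C(-19, 18) + (-177 - 41))*225 = (2*18*(-10 + 18) + (-177 - 41))*225 = (2*18*8 - 218)*225 = (288 - 218)*225 = 70*225 = 15750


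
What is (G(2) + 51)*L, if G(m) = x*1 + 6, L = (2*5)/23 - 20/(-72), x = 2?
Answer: 17405/414 ≈ 42.041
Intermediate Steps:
L = 295/414 (L = 10*(1/23) - 20*(-1/72) = 10/23 + 5/18 = 295/414 ≈ 0.71256)
G(m) = 8 (G(m) = 2*1 + 6 = 2 + 6 = 8)
(G(2) + 51)*L = (8 + 51)*(295/414) = 59*(295/414) = 17405/414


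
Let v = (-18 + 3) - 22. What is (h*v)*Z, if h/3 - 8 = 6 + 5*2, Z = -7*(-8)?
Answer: -149184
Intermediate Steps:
Z = 56
h = 72 (h = 24 + 3*(6 + 5*2) = 24 + 3*(6 + 10) = 24 + 3*16 = 24 + 48 = 72)
v = -37 (v = -15 - 22 = -37)
(h*v)*Z = (72*(-37))*56 = -2664*56 = -149184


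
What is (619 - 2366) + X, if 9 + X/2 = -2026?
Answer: -5817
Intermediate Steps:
X = -4070 (X = -18 + 2*(-2026) = -18 - 4052 = -4070)
(619 - 2366) + X = (619 - 2366) - 4070 = -1747 - 4070 = -5817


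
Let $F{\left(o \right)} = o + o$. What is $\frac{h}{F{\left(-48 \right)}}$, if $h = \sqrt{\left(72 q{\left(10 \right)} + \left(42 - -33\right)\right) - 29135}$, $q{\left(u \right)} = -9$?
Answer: $- \frac{i \sqrt{7427}}{48} \approx - 1.7954 i$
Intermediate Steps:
$F{\left(o \right)} = 2 o$
$h = 2 i \sqrt{7427}$ ($h = \sqrt{\left(72 \left(-9\right) + \left(42 - -33\right)\right) - 29135} = \sqrt{\left(-648 + \left(42 + 33\right)\right) - 29135} = \sqrt{\left(-648 + 75\right) - 29135} = \sqrt{-573 - 29135} = \sqrt{-29708} = 2 i \sqrt{7427} \approx 172.36 i$)
$\frac{h}{F{\left(-48 \right)}} = \frac{2 i \sqrt{7427}}{2 \left(-48\right)} = \frac{2 i \sqrt{7427}}{-96} = 2 i \sqrt{7427} \left(- \frac{1}{96}\right) = - \frac{i \sqrt{7427}}{48}$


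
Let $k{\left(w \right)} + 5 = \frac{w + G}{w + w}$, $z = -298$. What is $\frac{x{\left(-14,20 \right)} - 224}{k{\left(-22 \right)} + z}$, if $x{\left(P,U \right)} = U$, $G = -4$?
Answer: $\frac{4488}{6653} \approx 0.67458$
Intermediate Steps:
$k{\left(w \right)} = -5 + \frac{-4 + w}{2 w}$ ($k{\left(w \right)} = -5 + \frac{w - 4}{w + w} = -5 + \frac{-4 + w}{2 w}$)
$\frac{x{\left(-14,20 \right)} - 224}{k{\left(-22 \right)} + z} = \frac{20 - 224}{\left(- \frac{9}{2} - \frac{2}{-22}\right) - 298} = - \frac{204}{\left(- \frac{9}{2} - - \frac{1}{11}\right) - 298} = - \frac{204}{\left(- \frac{9}{2} + \frac{1}{11}\right) - 298} = - \frac{204}{- \frac{97}{22} - 298} = - \frac{204}{- \frac{6653}{22}} = \left(-204\right) \left(- \frac{22}{6653}\right) = \frac{4488}{6653}$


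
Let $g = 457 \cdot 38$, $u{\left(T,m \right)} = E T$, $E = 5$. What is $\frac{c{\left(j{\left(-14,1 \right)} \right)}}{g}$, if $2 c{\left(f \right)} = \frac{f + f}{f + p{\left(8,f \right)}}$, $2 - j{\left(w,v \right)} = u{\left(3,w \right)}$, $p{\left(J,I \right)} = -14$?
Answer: $\frac{13}{468882} \approx 2.7726 \cdot 10^{-5}$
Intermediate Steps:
$u{\left(T,m \right)} = 5 T$
$j{\left(w,v \right)} = -13$ ($j{\left(w,v \right)} = 2 - 5 \cdot 3 = 2 - 15 = -13$)
$g = 17366$
$c{\left(f \right)} = \frac{f}{-14 + f}$ ($c{\left(f \right)} = \frac{\left(f + f\right) \frac{1}{f - 14}}{2} = \frac{2 f \frac{1}{-14 + f}}{2} = \frac{f}{-14 + f}$)
$\frac{c{\left(j{\left(-14,1 \right)} \right)}}{g} = \frac{\left(-13\right) \frac{1}{-14 - 13}}{17366} = - \frac{13}{-27} \cdot \frac{1}{17366} = \left(-13\right) \left(- \frac{1}{27}\right) \frac{1}{17366} = \frac{13}{27} \cdot \frac{1}{17366} = \frac{13}{468882}$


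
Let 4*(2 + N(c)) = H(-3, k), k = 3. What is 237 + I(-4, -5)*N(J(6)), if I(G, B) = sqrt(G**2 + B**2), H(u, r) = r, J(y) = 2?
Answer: 237 - 5*sqrt(41)/4 ≈ 229.00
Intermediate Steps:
I(G, B) = sqrt(B**2 + G**2)
N(c) = -5/4 (N(c) = -2 + (1/4)*3 = -2 + 3/4 = -5/4)
237 + I(-4, -5)*N(J(6)) = 237 + sqrt((-5)**2 + (-4)**2)*(-5/4) = 237 + sqrt(25 + 16)*(-5/4) = 237 + sqrt(41)*(-5/4) = 237 - 5*sqrt(41)/4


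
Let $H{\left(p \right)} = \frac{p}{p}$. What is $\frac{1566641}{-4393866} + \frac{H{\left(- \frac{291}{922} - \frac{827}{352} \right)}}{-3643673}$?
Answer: $- \frac{5708331906259}{16009810909818} \approx -0.35655$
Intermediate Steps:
$H{\left(p \right)} = 1$
$\frac{1566641}{-4393866} + \frac{H{\left(- \frac{291}{922} - \frac{827}{352} \right)}}{-3643673} = \frac{1566641}{-4393866} + 1 \frac{1}{-3643673} = 1566641 \left(- \frac{1}{4393866}\right) + 1 \left(- \frac{1}{3643673}\right) = - \frac{1566641}{4393866} - \frac{1}{3643673} = - \frac{5708331906259}{16009810909818}$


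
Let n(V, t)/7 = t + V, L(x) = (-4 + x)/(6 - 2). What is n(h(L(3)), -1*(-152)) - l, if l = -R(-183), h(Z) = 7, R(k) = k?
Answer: 930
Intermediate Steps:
L(x) = -1 + x/4 (L(x) = (-4 + x)/4 = (-4 + x)*(1/4) = -1 + x/4)
n(V, t) = 7*V + 7*t (n(V, t) = 7*(t + V) = 7*(V + t) = 7*V + 7*t)
l = 183 (l = -1*(-183) = 183)
n(h(L(3)), -1*(-152)) - l = (7*7 + 7*(-1*(-152))) - 1*183 = (49 + 7*152) - 183 = (49 + 1064) - 183 = 1113 - 183 = 930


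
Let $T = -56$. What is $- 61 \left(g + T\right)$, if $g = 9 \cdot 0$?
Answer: $3416$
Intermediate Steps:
$g = 0$
$- 61 \left(g + T\right) = - 61 \left(0 - 56\right) = \left(-61\right) \left(-56\right) = 3416$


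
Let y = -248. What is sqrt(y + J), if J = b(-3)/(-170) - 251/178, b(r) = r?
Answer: I*sqrt(14272537510)/7565 ≈ 15.792*I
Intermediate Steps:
J = -10534/7565 (J = -3/(-170) - 251/178 = -3*(-1/170) - 251*1/178 = 3/170 - 251/178 = -10534/7565 ≈ -1.3925)
sqrt(y + J) = sqrt(-248 - 10534/7565) = sqrt(-1886654/7565) = I*sqrt(14272537510)/7565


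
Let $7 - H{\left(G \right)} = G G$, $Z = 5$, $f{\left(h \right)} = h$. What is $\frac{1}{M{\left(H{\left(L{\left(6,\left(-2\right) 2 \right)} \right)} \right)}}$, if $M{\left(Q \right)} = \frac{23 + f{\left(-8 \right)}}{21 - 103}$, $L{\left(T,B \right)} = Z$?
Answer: $- \frac{82}{15} \approx -5.4667$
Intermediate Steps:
$L{\left(T,B \right)} = 5$
$H{\left(G \right)} = 7 - G^{2}$ ($H{\left(G \right)} = 7 - G G = 7 - G^{2}$)
$M{\left(Q \right)} = - \frac{15}{82}$ ($M{\left(Q \right)} = \frac{23 - 8}{21 - 103} = \frac{15}{-82} = 15 \left(- \frac{1}{82}\right) = - \frac{15}{82}$)
$\frac{1}{M{\left(H{\left(L{\left(6,\left(-2\right) 2 \right)} \right)} \right)}} = \frac{1}{- \frac{15}{82}} = - \frac{82}{15}$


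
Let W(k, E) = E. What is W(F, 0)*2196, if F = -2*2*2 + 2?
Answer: 0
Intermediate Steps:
F = -6 (F = -4*2 + 2 = -8 + 2 = -6)
W(F, 0)*2196 = 0*2196 = 0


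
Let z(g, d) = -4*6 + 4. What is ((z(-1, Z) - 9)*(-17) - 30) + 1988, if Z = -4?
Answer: 2451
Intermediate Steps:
z(g, d) = -20 (z(g, d) = -24 + 4 = -20)
((z(-1, Z) - 9)*(-17) - 30) + 1988 = ((-20 - 9)*(-17) - 30) + 1988 = (-29*(-17) - 30) + 1988 = (493 - 30) + 1988 = 463 + 1988 = 2451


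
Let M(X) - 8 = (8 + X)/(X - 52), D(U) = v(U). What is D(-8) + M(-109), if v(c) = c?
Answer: 101/161 ≈ 0.62733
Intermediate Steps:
D(U) = U
M(X) = 8 + (8 + X)/(-52 + X) (M(X) = 8 + (8 + X)/(X - 52) = 8 + (8 + X)/(-52 + X))
D(-8) + M(-109) = -8 + 3*(-136 + 3*(-109))/(-52 - 109) = -8 + 3*(-136 - 327)/(-161) = -8 + 3*(-1/161)*(-463) = -8 + 1389/161 = 101/161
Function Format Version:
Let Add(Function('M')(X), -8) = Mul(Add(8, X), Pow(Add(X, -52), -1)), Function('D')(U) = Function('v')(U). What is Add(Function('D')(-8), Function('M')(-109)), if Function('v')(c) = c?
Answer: Rational(101, 161) ≈ 0.62733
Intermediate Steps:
Function('D')(U) = U
Function('M')(X) = Add(8, Mul(Pow(Add(-52, X), -1), Add(8, X))) (Function('M')(X) = Add(8, Mul(Add(8, X), Pow(Add(X, -52), -1))) = Add(8, Mul(Add(8, X), Pow(Add(-52, X), -1))) = Add(8, Mul(Pow(Add(-52, X), -1), Add(8, X))))
Add(Function('D')(-8), Function('M')(-109)) = Add(-8, Mul(3, Pow(Add(-52, -109), -1), Add(-136, Mul(3, -109)))) = Add(-8, Mul(3, Pow(-161, -1), Add(-136, -327))) = Add(-8, Mul(3, Rational(-1, 161), -463)) = Add(-8, Rational(1389, 161)) = Rational(101, 161)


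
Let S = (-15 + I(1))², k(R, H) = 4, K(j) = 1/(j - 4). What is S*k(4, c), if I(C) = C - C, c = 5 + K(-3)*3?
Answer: 900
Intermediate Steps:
K(j) = 1/(-4 + j)
c = 32/7 (c = 5 + 3/(-4 - 3) = 5 + 3/(-7) = 5 - ⅐*3 = 5 - 3/7 = 32/7 ≈ 4.5714)
I(C) = 0
S = 225 (S = (-15 + 0)² = (-15)² = 225)
S*k(4, c) = 225*4 = 900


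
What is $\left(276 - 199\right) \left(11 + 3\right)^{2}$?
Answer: $15092$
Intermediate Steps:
$\left(276 - 199\right) \left(11 + 3\right)^{2} = 77 \cdot 14^{2} = 77 \cdot 196 = 15092$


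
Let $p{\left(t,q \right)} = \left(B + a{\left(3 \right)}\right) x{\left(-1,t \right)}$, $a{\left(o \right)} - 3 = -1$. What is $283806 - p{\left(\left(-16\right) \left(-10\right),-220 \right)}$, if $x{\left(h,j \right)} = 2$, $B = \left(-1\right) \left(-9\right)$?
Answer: $283784$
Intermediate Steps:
$a{\left(o \right)} = 2$ ($a{\left(o \right)} = 3 - 1 = 2$)
$B = 9$
$p{\left(t,q \right)} = 22$ ($p{\left(t,q \right)} = \left(9 + 2\right) 2 = 11 \cdot 2 = 22$)
$283806 - p{\left(\left(-16\right) \left(-10\right),-220 \right)} = 283806 - 22 = 283784$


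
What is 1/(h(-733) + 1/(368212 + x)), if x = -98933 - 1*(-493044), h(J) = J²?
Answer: 762323/409587762348 ≈ 1.8612e-6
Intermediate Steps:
x = 394111 (x = -98933 + 493044 = 394111)
1/(h(-733) + 1/(368212 + x)) = 1/((-733)² + 1/(368212 + 394111)) = 1/(537289 + 1/762323) = 1/(409587762348/762323) = 762323/409587762348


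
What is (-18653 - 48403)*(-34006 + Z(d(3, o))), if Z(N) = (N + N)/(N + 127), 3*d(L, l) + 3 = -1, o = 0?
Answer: 859676025120/377 ≈ 2.2803e+9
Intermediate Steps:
d(L, l) = -4/3 (d(L, l) = -1 + (1/3)*(-1) = -1 - 1/3 = -4/3)
Z(N) = 2*N/(127 + N) (Z(N) = (2*N)/(127 + N) = 2*N/(127 + N))
(-18653 - 48403)*(-34006 + Z(d(3, o))) = (-18653 - 48403)*(-34006 + 2*(-4/3)/(127 - 4/3)) = -67056*(-34006 + 2*(-4/3)/(377/3)) = -67056*(-34006 + 2*(-4/3)*(3/377)) = -67056*(-34006 - 8/377) = -67056*(-12820270/377) = 859676025120/377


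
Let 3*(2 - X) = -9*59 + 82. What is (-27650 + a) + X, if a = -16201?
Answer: -131098/3 ≈ -43699.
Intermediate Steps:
X = 455/3 (X = 2 - (-9*59 + 82)/3 = 2 - (-531 + 82)/3 = 2 - ⅓*(-449) = 2 + 449/3 = 455/3 ≈ 151.67)
(-27650 + a) + X = (-27650 - 16201) + 455/3 = -43851 + 455/3 = -131098/3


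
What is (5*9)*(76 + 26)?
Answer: 4590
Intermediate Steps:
(5*9)*(76 + 26) = 45*102 = 4590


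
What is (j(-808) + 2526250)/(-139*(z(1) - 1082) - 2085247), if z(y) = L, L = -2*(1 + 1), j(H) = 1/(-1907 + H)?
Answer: -6858768749/5251605495 ≈ -1.3060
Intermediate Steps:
L = -4 (L = -2*2 = -4)
z(y) = -4
(j(-808) + 2526250)/(-139*(z(1) - 1082) - 2085247) = (1/(-1907 - 808) + 2526250)/(-139*(-4 - 1082) - 2085247) = (1/(-2715) + 2526250)/(-139*(-1086) - 2085247) = (-1/2715 + 2526250)/(150954 - 2085247) = (6858768749/2715)/(-1934293) = (6858768749/2715)*(-1/1934293) = -6858768749/5251605495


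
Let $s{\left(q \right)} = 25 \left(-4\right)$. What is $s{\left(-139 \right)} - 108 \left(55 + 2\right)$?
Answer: $-6256$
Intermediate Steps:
$s{\left(q \right)} = -100$
$s{\left(-139 \right)} - 108 \left(55 + 2\right) = -100 - 108 \left(55 + 2\right) = -100 - 108 \cdot 57 = -100 - 6156 = -6256$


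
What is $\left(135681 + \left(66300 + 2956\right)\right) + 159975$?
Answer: $364912$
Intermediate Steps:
$\left(135681 + \left(66300 + 2956\right)\right) + 159975 = \left(135681 + 69256\right) + 159975 = 204937 + 159975 = 364912$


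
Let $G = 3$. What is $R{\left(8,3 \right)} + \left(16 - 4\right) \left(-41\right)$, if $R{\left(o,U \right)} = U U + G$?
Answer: $-480$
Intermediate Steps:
$R{\left(o,U \right)} = 3 + U^{2}$ ($R{\left(o,U \right)} = U U + 3 = U^{2} + 3 = 3 + U^{2}$)
$R{\left(8,3 \right)} + \left(16 - 4\right) \left(-41\right) = \left(3 + 3^{2}\right) + \left(16 - 4\right) \left(-41\right) = \left(3 + 9\right) + \left(16 - 4\right) \left(-41\right) = 12 + 12 \left(-41\right) = 12 - 492 = -480$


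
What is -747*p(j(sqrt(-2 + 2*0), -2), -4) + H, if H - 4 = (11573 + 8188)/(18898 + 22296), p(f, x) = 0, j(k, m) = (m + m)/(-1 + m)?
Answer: 184537/41194 ≈ 4.4797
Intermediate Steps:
j(k, m) = 2*m/(-1 + m) (j(k, m) = (2*m)/(-1 + m) = 2*m/(-1 + m))
H = 184537/41194 (H = 4 + (11573 + 8188)/(18898 + 22296) = 4 + 19761/41194 = 184537/41194 ≈ 4.4797)
-747*p(j(sqrt(-2 + 2*0), -2), -4) + H = -747*0 + 184537/41194 = 0 + 184537/41194 = 184537/41194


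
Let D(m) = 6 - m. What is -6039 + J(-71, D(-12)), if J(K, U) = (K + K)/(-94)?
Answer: -283762/47 ≈ -6037.5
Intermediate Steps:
J(K, U) = -K/47 (J(K, U) = (2*K)*(-1/94) = -K/47)
-6039 + J(-71, D(-12)) = -6039 - 1/47*(-71) = -6039 + 71/47 = -283762/47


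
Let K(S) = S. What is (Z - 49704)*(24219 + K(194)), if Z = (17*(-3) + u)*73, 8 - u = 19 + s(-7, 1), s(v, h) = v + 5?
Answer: -1320352692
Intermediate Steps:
s(v, h) = 5 + v
u = -9 (u = 8 - (19 + (5 - 7)) = 8 - (19 - 2) = 8 - 1*17 = 8 - 17 = -9)
Z = -4380 (Z = (17*(-3) - 9)*73 = (-51 - 9)*73 = -60*73 = -4380)
(Z - 49704)*(24219 + K(194)) = (-4380 - 49704)*(24219 + 194) = -54084*24413 = -1320352692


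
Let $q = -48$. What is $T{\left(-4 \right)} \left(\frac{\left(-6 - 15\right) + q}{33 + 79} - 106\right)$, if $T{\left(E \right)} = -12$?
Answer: $\frac{35823}{28} \approx 1279.4$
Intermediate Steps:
$T{\left(-4 \right)} \left(\frac{\left(-6 - 15\right) + q}{33 + 79} - 106\right) = - 12 \left(\frac{\left(-6 - 15\right) - 48}{33 + 79} - 106\right) = - 12 \left(\frac{-21 - 48}{112} - 106\right) = - 12 \left(\left(-69\right) \frac{1}{112} - 106\right) = - 12 \left(- \frac{69}{112} - 106\right) = \left(-12\right) \left(- \frac{11941}{112}\right) = \frac{35823}{28}$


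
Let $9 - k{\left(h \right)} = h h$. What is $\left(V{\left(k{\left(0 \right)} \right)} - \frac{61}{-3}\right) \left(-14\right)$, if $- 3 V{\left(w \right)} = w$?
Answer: $- \frac{728}{3} \approx -242.67$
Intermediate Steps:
$k{\left(h \right)} = 9 - h^{2}$ ($k{\left(h \right)} = 9 - h h = 9 - h^{2}$)
$V{\left(w \right)} = - \frac{w}{3}$
$\left(V{\left(k{\left(0 \right)} \right)} - \frac{61}{-3}\right) \left(-14\right) = \left(- \frac{9 - 0^{2}}{3} - \frac{61}{-3}\right) \left(-14\right) = \left(- \frac{9 - 0}{3} - - \frac{61}{3}\right) \left(-14\right) = \left(- \frac{9 + 0}{3} + \frac{61}{3}\right) \left(-14\right) = \left(\left(- \frac{1}{3}\right) 9 + \frac{61}{3}\right) \left(-14\right) = \left(-3 + \frac{61}{3}\right) \left(-14\right) = \frac{52}{3} \left(-14\right) = - \frac{728}{3}$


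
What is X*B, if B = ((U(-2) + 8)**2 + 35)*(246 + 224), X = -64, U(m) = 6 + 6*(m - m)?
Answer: -6948480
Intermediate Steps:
U(m) = 6 (U(m) = 6 + 6*0 = 6 + 0 = 6)
B = 108570 (B = ((6 + 8)**2 + 35)*(246 + 224) = (14**2 + 35)*470 = (196 + 35)*470 = 231*470 = 108570)
X*B = -64*108570 = -6948480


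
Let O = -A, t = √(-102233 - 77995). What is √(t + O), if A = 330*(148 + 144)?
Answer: √(-96360 + 2*I*√45057) ≈ 0.6838 + 310.42*I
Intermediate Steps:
A = 96360 (A = 330*292 = 96360)
t = 2*I*√45057 (t = √(-180228) = 2*I*√45057 ≈ 424.53*I)
O = -96360 (O = -1*96360 = -96360)
√(t + O) = √(2*I*√45057 - 96360) = √(-96360 + 2*I*√45057)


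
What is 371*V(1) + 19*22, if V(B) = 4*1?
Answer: 1902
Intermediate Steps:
V(B) = 4
371*V(1) + 19*22 = 371*4 + 19*22 = 1484 + 418 = 1902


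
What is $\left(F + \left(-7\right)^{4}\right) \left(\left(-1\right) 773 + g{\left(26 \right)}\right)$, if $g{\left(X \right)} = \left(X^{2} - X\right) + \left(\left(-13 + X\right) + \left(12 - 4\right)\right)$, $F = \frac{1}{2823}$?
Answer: $- \frac{230452816}{941} \approx -2.449 \cdot 10^{5}$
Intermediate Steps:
$F = \frac{1}{2823} \approx 0.00035423$
$g{\left(X \right)} = -5 + X^{2}$ ($g{\left(X \right)} = \left(X^{2} - X\right) + \left(\left(-13 + X\right) + 8\right) = \left(X^{2} - X\right) + \left(-5 + X\right) = -5 + X^{2}$)
$\left(F + \left(-7\right)^{4}\right) \left(\left(-1\right) 773 + g{\left(26 \right)}\right) = \left(\frac{1}{2823} + \left(-7\right)^{4}\right) \left(\left(-1\right) 773 - \left(5 - 26^{2}\right)\right) = \left(\frac{1}{2823} + 2401\right) \left(-773 + \left(-5 + 676\right)\right) = \frac{6778024 \left(-773 + 671\right)}{2823} = \frac{6778024}{2823} \left(-102\right) = - \frac{230452816}{941}$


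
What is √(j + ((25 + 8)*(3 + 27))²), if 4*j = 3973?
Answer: √3924373/2 ≈ 990.50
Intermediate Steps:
j = 3973/4 (j = (¼)*3973 = 3973/4 ≈ 993.25)
√(j + ((25 + 8)*(3 + 27))²) = √(3973/4 + ((25 + 8)*(3 + 27))²) = √(3973/4 + (33*30)²) = √(3973/4 + 990²) = √(3973/4 + 980100) = √(3924373/4) = √3924373/2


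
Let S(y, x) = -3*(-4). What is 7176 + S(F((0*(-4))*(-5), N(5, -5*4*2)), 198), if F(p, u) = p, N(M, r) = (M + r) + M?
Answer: 7188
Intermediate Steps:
N(M, r) = r + 2*M
S(y, x) = 12
7176 + S(F((0*(-4))*(-5), N(5, -5*4*2)), 198) = 7176 + 12 = 7188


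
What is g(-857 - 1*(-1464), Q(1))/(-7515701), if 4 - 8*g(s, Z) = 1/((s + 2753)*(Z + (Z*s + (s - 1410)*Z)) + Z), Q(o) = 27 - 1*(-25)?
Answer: -136281393/2048500388271584 ≈ -6.6527e-8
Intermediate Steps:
Q(o) = 52 (Q(o) = 27 + 25 = 52)
g(s, Z) = 1/2 - 1/(8*(Z + (2753 + s)*(Z + Z*s + Z*(-1410 + s)))) (g(s, Z) = 1/2 - 1/(8*((s + 2753)*(Z + (Z*s + (s - 1410)*Z)) + Z)) = 1/2 - 1/(8*((2753 + s)*(Z + (Z*s + (-1410 + s)*Z)) + Z)) = 1/2 - 1/(8*((2753 + s)*(Z + (Z*s + Z*(-1410 + s))) + Z)) = 1/2 - 1/(8*((2753 + s)*(Z + Z*s + Z*(-1410 + s)) + Z)) = 1/2 - 1/(8*(Z + (2753 + s)*(Z + Z*s + Z*(-1410 + s)))))
g(-857 - 1*(-1464), Q(1))/(-7515701) = ((1/8)*(-1 - 15515904*52 + 8*52*(-857 - 1*(-1464))**2 + 16388*52*(-857 - 1*(-1464)))/(52*(-3878976 + 2*(-857 - 1*(-1464))**2 + 4097*(-857 - 1*(-1464)))))/(-7515701) = ((1/8)*(1/52)*(-1 - 806827008 + 8*52*(-857 + 1464)**2 + 16388*52*(-857 + 1464))/(-3878976 + 2*(-857 + 1464)**2 + 4097*(-857 + 1464)))*(-1/7515701) = ((1/8)*(1/52)*(-1 - 806827008 + 8*52*607**2 + 16388*52*607)/(-3878976 + 2*607**2 + 4097*607))*(-1/7515701) = ((1/8)*(1/52)*(-1 - 806827008 + 8*52*368449 + 517270832)/(-3878976 + 2*368449 + 2486879))*(-1/7515701) = ((1/8)*(1/52)*(-1 - 806827008 + 153274784 + 517270832)/(-3878976 + 736898 + 2486879))*(-1/7515701) = ((1/8)*(1/52)*(-136281393)/(-655199))*(-1/7515701) = ((1/8)*(1/52)*(-1/655199)*(-136281393))*(-1/7515701) = (136281393/272562784)*(-1/7515701) = -136281393/2048500388271584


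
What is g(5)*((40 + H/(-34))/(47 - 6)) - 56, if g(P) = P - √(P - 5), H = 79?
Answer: -71659/1394 ≈ -51.405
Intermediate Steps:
g(P) = P - √(-5 + P)
g(5)*((40 + H/(-34))/(47 - 6)) - 56 = (5 - √(-5 + 5))*((40 + 79/(-34))/(47 - 6)) - 56 = (5 - √0)*((40 + 79*(-1/34))/41) - 56 = (5 - 1*0)*((40 - 79/34)*(1/41)) - 56 = (5 + 0)*((1281/34)*(1/41)) - 56 = 5*(1281/1394) - 56 = 6405/1394 - 56 = -71659/1394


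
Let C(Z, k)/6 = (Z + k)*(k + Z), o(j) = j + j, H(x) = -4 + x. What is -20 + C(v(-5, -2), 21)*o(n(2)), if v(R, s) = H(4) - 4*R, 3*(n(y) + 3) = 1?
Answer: -53812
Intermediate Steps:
n(y) = -8/3 (n(y) = -3 + (⅓)*1 = -3 + ⅓ = -8/3)
o(j) = 2*j
v(R, s) = -4*R (v(R, s) = (-4 + 4) - 4*R = 0 - 4*R = -4*R)
C(Z, k) = 6*(Z + k)² (C(Z, k) = 6*((Z + k)*(k + Z)) = 6*((Z + k)*(Z + k)) = 6*(Z + k)²)
-20 + C(v(-5, -2), 21)*o(n(2)) = -20 + (6*(-4*(-5) + 21)²)*(2*(-8/3)) = -20 + (6*(20 + 21)²)*(-16/3) = -20 + (6*41²)*(-16/3) = -20 + (6*1681)*(-16/3) = -20 + 10086*(-16/3) = -20 - 53792 = -53812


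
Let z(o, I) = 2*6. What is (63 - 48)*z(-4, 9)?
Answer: 180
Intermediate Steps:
z(o, I) = 12
(63 - 48)*z(-4, 9) = (63 - 48)*12 = 15*12 = 180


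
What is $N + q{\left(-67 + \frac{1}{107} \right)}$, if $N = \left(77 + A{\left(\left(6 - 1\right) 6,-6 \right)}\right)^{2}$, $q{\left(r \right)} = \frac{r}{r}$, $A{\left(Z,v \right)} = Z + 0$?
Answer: $11450$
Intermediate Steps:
$A{\left(Z,v \right)} = Z$
$q{\left(r \right)} = 1$
$N = 11449$ ($N = \left(77 + \left(6 - 1\right) 6\right)^{2} = \left(77 + 5 \cdot 6\right)^{2} = \left(77 + 30\right)^{2} = 107^{2} = 11449$)
$N + q{\left(-67 + \frac{1}{107} \right)} = 11449 + 1 = 11450$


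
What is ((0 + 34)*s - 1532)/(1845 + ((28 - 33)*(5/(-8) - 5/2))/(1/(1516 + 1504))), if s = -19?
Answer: -396/8915 ≈ -0.044420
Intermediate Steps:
((0 + 34)*s - 1532)/(1845 + ((28 - 33)*(5/(-8) - 5/2))/(1/(1516 + 1504))) = ((0 + 34)*(-19) - 1532)/(1845 + ((28 - 33)*(5/(-8) - 5/2))/(1/(1516 + 1504))) = (34*(-19) - 1532)/(1845 + (-5*(5*(-1/8) - 5*1/2))/(1/3020)) = (-646 - 1532)/(1845 + (-5*(-5/8 - 5/2))/(1/3020)) = -2178/(1845 - 5*(-25/8)*3020) = -2178/(1845 + (125/8)*3020) = -2178/(1845 + 94375/2) = -2178/98065/2 = -2178*2/98065 = -396/8915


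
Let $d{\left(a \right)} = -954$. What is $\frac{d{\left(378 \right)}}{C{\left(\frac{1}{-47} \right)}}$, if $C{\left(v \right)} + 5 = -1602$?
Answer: $\frac{954}{1607} \approx 0.59365$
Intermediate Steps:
$C{\left(v \right)} = -1607$ ($C{\left(v \right)} = -5 - 1602 = -1607$)
$\frac{d{\left(378 \right)}}{C{\left(\frac{1}{-47} \right)}} = - \frac{954}{-1607} = \left(-954\right) \left(- \frac{1}{1607}\right) = \frac{954}{1607}$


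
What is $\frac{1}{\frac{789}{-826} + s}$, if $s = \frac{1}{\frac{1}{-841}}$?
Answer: $- \frac{826}{695455} \approx -0.0011877$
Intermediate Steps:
$s = -841$ ($s = \frac{1}{- \frac{1}{841}} = -841$)
$\frac{1}{\frac{789}{-826} + s} = \frac{1}{\frac{789}{-826} - 841} = \frac{1}{789 \left(- \frac{1}{826}\right) - 841} = \frac{1}{- \frac{789}{826} - 841} = \frac{1}{- \frac{695455}{826}} = - \frac{826}{695455}$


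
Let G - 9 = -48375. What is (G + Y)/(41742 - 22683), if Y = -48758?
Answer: -97124/19059 ≈ -5.0960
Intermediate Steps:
G = -48366 (G = 9 - 48375 = -48366)
(G + Y)/(41742 - 22683) = (-48366 - 48758)/(41742 - 22683) = -97124/19059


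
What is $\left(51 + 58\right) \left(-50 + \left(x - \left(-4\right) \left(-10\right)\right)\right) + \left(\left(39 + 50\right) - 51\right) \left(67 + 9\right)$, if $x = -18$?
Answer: $-8884$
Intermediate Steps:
$\left(51 + 58\right) \left(-50 + \left(x - \left(-4\right) \left(-10\right)\right)\right) + \left(\left(39 + 50\right) - 51\right) \left(67 + 9\right) = \left(51 + 58\right) \left(-50 - \left(18 - -40\right)\right) + \left(\left(39 + 50\right) - 51\right) \left(67 + 9\right) = 109 \left(-50 - 58\right) + \left(89 - 51\right) 76 = 109 \left(-50 - 58\right) + 38 \cdot 76 = 109 \left(-50 - 58\right) + 2888 = 109 \left(-108\right) + 2888 = -11772 + 2888 = -8884$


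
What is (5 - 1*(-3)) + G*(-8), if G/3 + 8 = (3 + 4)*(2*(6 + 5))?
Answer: -3496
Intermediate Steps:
G = 438 (G = -24 + 3*((3 + 4)*(2*(6 + 5))) = -24 + 3*(7*(2*11)) = -24 + 3*(7*22) = -24 + 3*154 = -24 + 462 = 438)
(5 - 1*(-3)) + G*(-8) = (5 - 1*(-3)) + 438*(-8) = (5 + 3) - 3504 = 8 - 3504 = -3496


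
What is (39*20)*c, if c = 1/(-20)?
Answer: -39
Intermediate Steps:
c = -1/20 ≈ -0.050000
(39*20)*c = (39*20)*(-1/20) = 780*(-1/20) = -39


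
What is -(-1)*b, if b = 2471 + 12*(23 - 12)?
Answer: 2603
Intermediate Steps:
b = 2603 (b = 2471 + 12*11 = 2471 + 132 = 2603)
-(-1)*b = -(-1)*2603 = -1*(-2603) = 2603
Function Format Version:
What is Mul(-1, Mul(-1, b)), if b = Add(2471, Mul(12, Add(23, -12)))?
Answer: 2603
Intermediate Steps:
b = 2603 (b = Add(2471, Mul(12, 11)) = Add(2471, 132) = 2603)
Mul(-1, Mul(-1, b)) = Mul(-1, Mul(-1, 2603)) = Mul(-1, -2603) = 2603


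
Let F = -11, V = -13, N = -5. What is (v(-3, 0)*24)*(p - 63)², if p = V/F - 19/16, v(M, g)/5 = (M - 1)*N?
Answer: 9222444075/968 ≈ 9.5273e+6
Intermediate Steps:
v(M, g) = 25 - 25*M (v(M, g) = 5*((M - 1)*(-5)) = 5*((-1 + M)*(-5)) = 5*(5 - 5*M) = 25 - 25*M)
p = -1/176 (p = -13/(-11) - 19/16 = -13*(-1/11) - 19*1/16 = 13/11 - 19/16 = -1/176 ≈ -0.0056818)
(v(-3, 0)*24)*(p - 63)² = ((25 - 25*(-3))*24)*(-1/176 - 63)² = ((25 + 75)*24)*(-11089/176)² = (100*24)*(122965921/30976) = 2400*(122965921/30976) = 9222444075/968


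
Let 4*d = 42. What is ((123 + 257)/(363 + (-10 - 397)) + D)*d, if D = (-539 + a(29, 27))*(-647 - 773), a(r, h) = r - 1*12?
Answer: 171224445/22 ≈ 7.7829e+6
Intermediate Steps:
d = 21/2 (d = (¼)*42 = 21/2 ≈ 10.500)
a(r, h) = -12 + r (a(r, h) = r - 12 = -12 + r)
D = 741240 (D = (-539 + (-12 + 29))*(-647 - 773) = (-539 + 17)*(-1420) = -522*(-1420) = 741240)
((123 + 257)/(363 + (-10 - 397)) + D)*d = ((123 + 257)/(363 + (-10 - 397)) + 741240)*(21/2) = (380/(363 - 407) + 741240)*(21/2) = (380/(-44) + 741240)*(21/2) = (380*(-1/44) + 741240)*(21/2) = (-95/11 + 741240)*(21/2) = (8153545/11)*(21/2) = 171224445/22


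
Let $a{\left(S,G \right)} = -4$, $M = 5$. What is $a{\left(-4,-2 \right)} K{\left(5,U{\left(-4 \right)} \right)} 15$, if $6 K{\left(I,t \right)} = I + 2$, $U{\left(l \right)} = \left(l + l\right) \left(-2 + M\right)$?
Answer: $-70$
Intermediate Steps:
$U{\left(l \right)} = 6 l$ ($U{\left(l \right)} = \left(l + l\right) \left(-2 + 5\right) = 2 l 3 = 6 l$)
$K{\left(I,t \right)} = \frac{1}{3} + \frac{I}{6}$ ($K{\left(I,t \right)} = \frac{I + 2}{6} = \frac{2 + I}{6} = \frac{1}{3} + \frac{I}{6}$)
$a{\left(-4,-2 \right)} K{\left(5,U{\left(-4 \right)} \right)} 15 = - 4 \left(\frac{1}{3} + \frac{1}{6} \cdot 5\right) 15 = - 4 \left(\frac{1}{3} + \frac{5}{6}\right) 15 = \left(-4\right) \frac{7}{6} \cdot 15 = \left(- \frac{14}{3}\right) 15 = -70$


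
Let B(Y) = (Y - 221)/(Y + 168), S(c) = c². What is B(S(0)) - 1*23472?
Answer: -3943517/168 ≈ -23473.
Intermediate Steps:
B(Y) = (-221 + Y)/(168 + Y)
B(S(0)) - 1*23472 = (-221 + 0²)/(168 + 0²) - 1*23472 = (-221 + 0)/(168 + 0) - 23472 = -221/168 - 23472 = -3943517/168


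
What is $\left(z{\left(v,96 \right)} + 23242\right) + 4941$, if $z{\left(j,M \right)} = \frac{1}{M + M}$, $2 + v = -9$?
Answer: $\frac{5411137}{192} \approx 28183.0$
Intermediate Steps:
$v = -11$ ($v = -2 - 9 = -11$)
$z{\left(j,M \right)} = \frac{1}{2 M}$
$\left(z{\left(v,96 \right)} + 23242\right) + 4941 = \left(\frac{1}{2 \cdot 96} + 23242\right) + 4941 = \left(\frac{1}{2} \cdot \frac{1}{96} + 23242\right) + 4941 = \left(\frac{1}{192} + 23242\right) + 4941 = \frac{4462465}{192} + 4941 = \frac{5411137}{192}$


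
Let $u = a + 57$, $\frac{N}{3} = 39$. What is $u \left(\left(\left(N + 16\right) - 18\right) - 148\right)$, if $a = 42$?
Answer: $-3267$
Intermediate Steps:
$N = 117$ ($N = 3 \cdot 39 = 117$)
$u = 99$ ($u = 42 + 57 = 99$)
$u \left(\left(\left(N + 16\right) - 18\right) - 148\right) = 99 \left(\left(\left(117 + 16\right) - 18\right) - 148\right) = 99 \left(\left(133 - 18\right) - 148\right) = 99 \left(115 - 148\right) = 99 \left(-33\right) = -3267$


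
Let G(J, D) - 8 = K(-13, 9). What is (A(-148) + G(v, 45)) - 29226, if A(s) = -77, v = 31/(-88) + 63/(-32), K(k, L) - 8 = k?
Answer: -29300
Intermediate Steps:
K(k, L) = 8 + k
v = -817/352 (v = 31*(-1/88) + 63*(-1/32) = -31/88 - 63/32 = -817/352 ≈ -2.3210)
G(J, D) = 3 (G(J, D) = 8 + (8 - 13) = 8 - 5 = 3)
(A(-148) + G(v, 45)) - 29226 = (-77 + 3) - 29226 = -74 - 29226 = -29300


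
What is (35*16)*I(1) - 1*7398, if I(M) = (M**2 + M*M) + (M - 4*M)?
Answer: -7958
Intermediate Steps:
I(M) = -3*M + 2*M**2 (I(M) = (M**2 + M**2) - 3*M = 2*M**2 - 3*M = -3*M + 2*M**2)
(35*16)*I(1) - 1*7398 = (35*16)*(1*(-3 + 2*1)) - 1*7398 = 560*(1*(-3 + 2)) - 7398 = 560*(1*(-1)) - 7398 = 560*(-1) - 7398 = -560 - 7398 = -7958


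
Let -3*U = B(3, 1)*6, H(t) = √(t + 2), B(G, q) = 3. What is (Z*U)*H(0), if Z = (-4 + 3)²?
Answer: -6*√2 ≈ -8.4853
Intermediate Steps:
H(t) = √(2 + t)
Z = 1 (Z = (-1)² = 1)
U = -6 ≈ -6.0000
(Z*U)*H(0) = (1*(-6))*√(2 + 0) = -6*√2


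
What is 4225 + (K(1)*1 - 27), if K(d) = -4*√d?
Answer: 4194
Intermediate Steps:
4225 + (K(1)*1 - 27) = 4225 + (-4*√1*1 - 27) = 4225 + (-4*1*1 - 27) = 4225 + (-4*1 - 27) = 4225 + (-4 - 27) = 4225 - 31 = 4194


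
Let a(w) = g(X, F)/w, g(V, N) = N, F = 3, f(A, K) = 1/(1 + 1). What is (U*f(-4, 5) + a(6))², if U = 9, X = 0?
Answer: 25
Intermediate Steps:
f(A, K) = ½ (f(A, K) = 1/2 = ½)
a(w) = 3/w
(U*f(-4, 5) + a(6))² = (9*(½) + 3/6)² = (9/2 + 3*(⅙))² = (9/2 + ½)² = 5² = 25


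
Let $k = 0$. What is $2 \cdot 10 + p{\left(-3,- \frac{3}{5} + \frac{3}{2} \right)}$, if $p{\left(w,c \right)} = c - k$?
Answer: $\frac{209}{10} \approx 20.9$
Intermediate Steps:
$p{\left(w,c \right)} = c$ ($p{\left(w,c \right)} = c - 0 = c + 0 = c$)
$2 \cdot 10 + p{\left(-3,- \frac{3}{5} + \frac{3}{2} \right)} = 2 \cdot 10 + \left(- \frac{3}{5} + \frac{3}{2}\right) = 20 + \left(\left(-3\right) \frac{1}{5} + 3 \cdot \frac{1}{2}\right) = 20 + \left(- \frac{3}{5} + \frac{3}{2}\right) = 20 + \frac{9}{10} = \frac{209}{10}$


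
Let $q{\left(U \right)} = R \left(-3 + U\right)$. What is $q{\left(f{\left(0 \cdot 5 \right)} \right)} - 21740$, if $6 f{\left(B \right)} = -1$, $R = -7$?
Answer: $- \frac{130307}{6} \approx -21718.0$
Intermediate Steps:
$f{\left(B \right)} = - \frac{1}{6}$ ($f{\left(B \right)} = \frac{1}{6} \left(-1\right) = - \frac{1}{6}$)
$q{\left(U \right)} = 21 - 7 U$ ($q{\left(U \right)} = - 7 \left(-3 + U\right) = 21 - 7 U$)
$q{\left(f{\left(0 \cdot 5 \right)} \right)} - 21740 = \left(21 - - \frac{7}{6}\right) - 21740 = \left(21 + \frac{7}{6}\right) - 21740 = \frac{133}{6} - 21740 = - \frac{130307}{6}$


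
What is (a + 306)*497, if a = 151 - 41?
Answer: 206752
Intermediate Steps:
a = 110
(a + 306)*497 = (110 + 306)*497 = 416*497 = 206752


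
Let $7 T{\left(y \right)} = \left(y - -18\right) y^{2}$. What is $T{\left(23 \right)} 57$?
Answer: $\frac{1236273}{7} \approx 1.7661 \cdot 10^{5}$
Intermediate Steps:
$T{\left(y \right)} = \frac{y^{2} \left(18 + y\right)}{7}$ ($T{\left(y \right)} = \frac{\left(y - -18\right) y^{2}}{7} = \frac{\left(y + 18\right) y^{2}}{7} = \frac{\left(18 + y\right) y^{2}}{7} = \frac{y^{2} \left(18 + y\right)}{7}$)
$T{\left(23 \right)} 57 = \frac{23^{2} \left(18 + 23\right)}{7} \cdot 57 = \frac{1}{7} \cdot 529 \cdot 41 \cdot 57 = \frac{21689}{7} \cdot 57 = \frac{1236273}{7}$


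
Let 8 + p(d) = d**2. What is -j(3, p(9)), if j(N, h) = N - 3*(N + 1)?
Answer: 9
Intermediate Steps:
p(d) = -8 + d**2
j(N, h) = -3 - 2*N (j(N, h) = N - 3*(1 + N) = N + (-3 - 3*N) = -3 - 2*N)
-j(3, p(9)) = -(-3 - 2*3) = -(-3 - 6) = -1*(-9) = 9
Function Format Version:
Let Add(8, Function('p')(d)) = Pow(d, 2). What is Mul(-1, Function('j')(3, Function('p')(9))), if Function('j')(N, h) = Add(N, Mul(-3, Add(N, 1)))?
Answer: 9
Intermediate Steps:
Function('p')(d) = Add(-8, Pow(d, 2))
Function('j')(N, h) = Add(-3, Mul(-2, N)) (Function('j')(N, h) = Add(N, Mul(-3, Add(1, N))) = Add(N, Add(-3, Mul(-3, N))) = Add(-3, Mul(-2, N)))
Mul(-1, Function('j')(3, Function('p')(9))) = Mul(-1, Add(-3, Mul(-2, 3))) = Mul(-1, Add(-3, -6)) = Mul(-1, -9) = 9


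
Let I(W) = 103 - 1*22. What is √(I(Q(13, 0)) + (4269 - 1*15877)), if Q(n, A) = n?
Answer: I*√11527 ≈ 107.36*I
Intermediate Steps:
I(W) = 81 (I(W) = 103 - 22 = 81)
√(I(Q(13, 0)) + (4269 - 1*15877)) = √(81 + (4269 - 1*15877)) = √(81 + (4269 - 15877)) = √(81 - 11608) = √(-11527) = I*√11527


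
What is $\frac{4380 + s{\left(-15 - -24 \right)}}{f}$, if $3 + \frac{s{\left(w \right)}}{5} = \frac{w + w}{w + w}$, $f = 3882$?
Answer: $\frac{2185}{1941} \approx 1.1257$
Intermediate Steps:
$s{\left(w \right)} = -10$ ($s{\left(w \right)} = -15 + 5 \frac{w + w}{w + w} = -15 + 5 \frac{2 w}{2 w} = -15 + 5 \cdot 2 w \frac{1}{2 w} = -15 + 5 \cdot 1 = -15 + 5 = -10$)
$\frac{4380 + s{\left(-15 - -24 \right)}}{f} = \frac{4380 - 10}{3882} = 4370 \cdot \frac{1}{3882} = \frac{2185}{1941}$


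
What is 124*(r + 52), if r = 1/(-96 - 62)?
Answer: 509330/79 ≈ 6447.2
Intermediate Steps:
r = -1/158 (r = 1/(-158) = -1/158 ≈ -0.0063291)
124*(r + 52) = 124*(-1/158 + 52) = 124*(8215/158) = 509330/79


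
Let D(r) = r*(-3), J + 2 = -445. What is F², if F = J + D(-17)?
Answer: 156816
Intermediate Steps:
J = -447 (J = -2 - 445 = -447)
D(r) = -3*r
F = -396 (F = -447 - 3*(-17) = -447 + 51 = -396)
F² = (-396)² = 156816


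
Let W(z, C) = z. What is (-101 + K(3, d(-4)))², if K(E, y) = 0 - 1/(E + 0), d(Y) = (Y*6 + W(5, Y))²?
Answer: 92416/9 ≈ 10268.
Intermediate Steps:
d(Y) = (5 + 6*Y)² (d(Y) = (Y*6 + 5)² = (6*Y + 5)² = (5 + 6*Y)²)
K(E, y) = -1/E (K(E, y) = 0 - 1/E = -1/E)
(-101 + K(3, d(-4)))² = (-101 - 1/3)² = (-101 - 1*⅓)² = (-101 - ⅓)² = (-304/3)² = 92416/9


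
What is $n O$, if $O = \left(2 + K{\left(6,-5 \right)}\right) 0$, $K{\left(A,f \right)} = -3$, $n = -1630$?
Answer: $0$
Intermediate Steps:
$O = 0$ ($O = \left(2 - 3\right) 0 = \left(-1\right) 0 = 0$)
$n O = \left(-1630\right) 0 = 0$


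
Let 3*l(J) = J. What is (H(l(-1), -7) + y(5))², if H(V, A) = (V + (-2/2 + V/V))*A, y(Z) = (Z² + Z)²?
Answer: 7327849/9 ≈ 8.1421e+5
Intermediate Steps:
l(J) = J/3
y(Z) = (Z + Z²)²
H(V, A) = A*V (H(V, A) = (V + (-2*½ + 1))*A = (V + (-1 + 1))*A = (V + 0)*A = V*A = A*V)
(H(l(-1), -7) + y(5))² = (-7*(-1)/3 + 5²*(1 + 5)²)² = (-7*(-⅓) + 25*6²)² = (7/3 + 25*36)² = (7/3 + 900)² = (2707/3)² = 7327849/9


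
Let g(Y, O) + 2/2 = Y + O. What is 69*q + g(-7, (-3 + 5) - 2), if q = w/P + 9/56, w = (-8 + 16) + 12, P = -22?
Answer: -36737/616 ≈ -59.638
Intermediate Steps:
w = 20 (w = 8 + 12 = 20)
g(Y, O) = -1 + O + Y (g(Y, O) = -1 + (Y + O) = -1 + (O + Y) = -1 + O + Y)
q = -461/616 (q = 20/(-22) + 9/56 = 20*(-1/22) + 9*(1/56) = -10/11 + 9/56 = -461/616 ≈ -0.74838)
69*q + g(-7, (-3 + 5) - 2) = 69*(-461/616) + (-1 + ((-3 + 5) - 2) - 7) = -31809/616 + (-1 + (2 - 2) - 7) = -31809/616 + (-1 + 0 - 7) = -31809/616 - 8 = -36737/616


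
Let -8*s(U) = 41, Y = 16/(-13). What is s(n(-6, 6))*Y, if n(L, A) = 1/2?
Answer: 82/13 ≈ 6.3077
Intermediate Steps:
n(L, A) = ½
Y = -16/13 (Y = 16*(-1/13) = -16/13 ≈ -1.2308)
s(U) = -41/8 (s(U) = -⅛*41 = -41/8)
s(n(-6, 6))*Y = -41/8*(-16/13) = 82/13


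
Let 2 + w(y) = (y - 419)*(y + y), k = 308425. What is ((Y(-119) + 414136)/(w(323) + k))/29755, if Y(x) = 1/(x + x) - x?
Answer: 98592689/1744977987830 ≈ 5.6501e-5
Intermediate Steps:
Y(x) = 1/(2*x) - x
w(y) = -2 + 2*y*(-419 + y) (w(y) = -2 + (y - 419)*(y + y) = -2 + (-419 + y)*(2*y) = -2 + 2*y*(-419 + y))
((Y(-119) + 414136)/(w(323) + k))/29755 = ((((½)/(-119) - 1*(-119)) + 414136)/((-2 - 838*323 + 2*323²) + 308425))/29755 = ((((½)*(-1/119) + 119) + 414136)/((-2 - 270674 + 2*104329) + 308425))*(1/29755) = (((-1/238 + 119) + 414136)/((-2 - 270674 + 208658) + 308425))*(1/29755) = ((28321/238 + 414136)/(-62018 + 308425))*(1/29755) = ((98592689/238)/246407)*(1/29755) = ((98592689/238)*(1/246407))*(1/29755) = (98592689/58644866)*(1/29755) = 98592689/1744977987830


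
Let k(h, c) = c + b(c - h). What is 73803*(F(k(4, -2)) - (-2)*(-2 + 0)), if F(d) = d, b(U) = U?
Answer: -885636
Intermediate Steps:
k(h, c) = -h + 2*c (k(h, c) = c + (c - h) = -h + 2*c)
73803*(F(k(4, -2)) - (-2)*(-2 + 0)) = 73803*((-1*4 + 2*(-2)) - (-2)*(-2 + 0)) = 73803*((-4 - 4) - (-2)*(-2)) = 73803*(-8 - 1*4) = 73803*(-8 - 4) = 73803*(-12) = -885636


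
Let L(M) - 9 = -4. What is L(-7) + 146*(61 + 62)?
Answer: 17963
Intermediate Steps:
L(M) = 5 (L(M) = 9 - 4 = 5)
L(-7) + 146*(61 + 62) = 5 + 146*(61 + 62) = 5 + 146*123 = 5 + 17958 = 17963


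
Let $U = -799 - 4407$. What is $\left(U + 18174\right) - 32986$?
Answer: $-20018$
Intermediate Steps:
$U = -5206$
$\left(U + 18174\right) - 32986 = \left(-5206 + 18174\right) - 32986 = 12968 - 32986 = -20018$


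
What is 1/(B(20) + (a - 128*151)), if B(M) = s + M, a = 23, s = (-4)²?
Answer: -1/19269 ≈ -5.1897e-5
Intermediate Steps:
s = 16
B(M) = 16 + M
1/(B(20) + (a - 128*151)) = 1/((16 + 20) + (23 - 128*151)) = 1/(36 + (23 - 19328)) = 1/(36 - 19305) = 1/(-19269) = -1/19269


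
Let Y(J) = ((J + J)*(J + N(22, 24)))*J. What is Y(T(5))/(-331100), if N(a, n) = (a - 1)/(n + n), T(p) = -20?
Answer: 313/6622 ≈ 0.047267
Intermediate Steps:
N(a, n) = (-1 + a)/(2*n) (N(a, n) = (-1 + a)/((2*n)) = (-1 + a)*(1/(2*n)) = (-1 + a)/(2*n))
Y(J) = 2*J²*(7/16 + J) (Y(J) = ((J + J)*(J + (½)*(-1 + 22)/24))*J = ((2*J)*(J + (½)*(1/24)*21))*J = ((2*J)*(J + 7/16))*J = ((2*J)*(7/16 + J))*J = (2*J*(7/16 + J))*J = 2*J²*(7/16 + J))
Y(T(5))/(-331100) = ((⅛)*(-20)²*(7 + 16*(-20)))/(-331100) = ((⅛)*400*(7 - 320))*(-1/331100) = ((⅛)*400*(-313))*(-1/331100) = -15650*(-1/331100) = 313/6622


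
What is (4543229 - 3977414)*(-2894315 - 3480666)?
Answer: -3607059874515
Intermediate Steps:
(4543229 - 3977414)*(-2894315 - 3480666) = 565815*(-6374981) = -3607059874515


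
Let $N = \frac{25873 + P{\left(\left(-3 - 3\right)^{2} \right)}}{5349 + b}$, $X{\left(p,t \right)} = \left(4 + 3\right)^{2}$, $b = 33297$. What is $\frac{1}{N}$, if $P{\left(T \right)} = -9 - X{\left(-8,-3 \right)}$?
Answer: $\frac{12882}{8605} \approx 1.497$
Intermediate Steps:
$X{\left(p,t \right)} = 49$ ($X{\left(p,t \right)} = 7^{2} = 49$)
$P{\left(T \right)} = -58$ ($P{\left(T \right)} = -9 - 49 = -58$)
$N = \frac{8605}{12882}$ ($N = \frac{25873 - 58}{5349 + 33297} = \frac{25815}{38646} = 25815 \cdot \frac{1}{38646} = \frac{8605}{12882} \approx 0.66799$)
$\frac{1}{N} = \frac{1}{\frac{8605}{12882}} = \frac{12882}{8605}$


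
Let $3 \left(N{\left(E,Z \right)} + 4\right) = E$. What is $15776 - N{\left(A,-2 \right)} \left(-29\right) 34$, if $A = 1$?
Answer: $\frac{36482}{3} \approx 12161.0$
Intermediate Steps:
$N{\left(E,Z \right)} = -4 + \frac{E}{3}$
$15776 - N{\left(A,-2 \right)} \left(-29\right) 34 = 15776 - \left(-4 + \frac{1}{3} \cdot 1\right) \left(-29\right) 34 = 15776 - \left(-4 + \frac{1}{3}\right) \left(-29\right) 34 = 15776 - \left(- \frac{11}{3}\right) \left(-29\right) 34 = 15776 - \frac{319}{3} \cdot 34 = 15776 - \frac{10846}{3} = \frac{36482}{3}$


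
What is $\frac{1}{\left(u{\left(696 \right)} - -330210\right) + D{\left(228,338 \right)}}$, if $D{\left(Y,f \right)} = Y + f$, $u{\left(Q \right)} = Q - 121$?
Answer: $\frac{1}{331351} \approx 3.0179 \cdot 10^{-6}$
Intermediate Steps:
$u{\left(Q \right)} = -121 + Q$ ($u{\left(Q \right)} = Q - 121 = -121 + Q$)
$\frac{1}{\left(u{\left(696 \right)} - -330210\right) + D{\left(228,338 \right)}} = \frac{1}{\left(\left(-121 + 696\right) - -330210\right) + \left(228 + 338\right)} = \frac{1}{\left(575 + 330210\right) + 566} = \frac{1}{330785 + 566} = \frac{1}{331351}$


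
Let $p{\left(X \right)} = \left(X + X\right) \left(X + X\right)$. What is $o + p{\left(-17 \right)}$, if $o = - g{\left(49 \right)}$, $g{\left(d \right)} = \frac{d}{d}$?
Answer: $1155$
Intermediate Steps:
$g{\left(d \right)} = 1$
$o = -1$ ($o = \left(-1\right) 1 = -1$)
$p{\left(X \right)} = 4 X^{2}$ ($p{\left(X \right)} = 2 X 2 X = 4 X^{2}$)
$o + p{\left(-17 \right)} = -1 + 4 \left(-17\right)^{2} = -1 + 4 \cdot 289 = -1 + 1156 = 1155$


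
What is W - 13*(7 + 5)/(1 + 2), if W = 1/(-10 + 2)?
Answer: -417/8 ≈ -52.125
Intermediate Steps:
W = -1/8 (W = 1/(-8) = -1/8 ≈ -0.12500)
W - 13*(7 + 5)/(1 + 2) = -1/8 - 13*(7 + 5)/(1 + 2) = -1/8 - 156/3 = -1/8 - 13*4 = -1/8 - 52 = -417/8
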